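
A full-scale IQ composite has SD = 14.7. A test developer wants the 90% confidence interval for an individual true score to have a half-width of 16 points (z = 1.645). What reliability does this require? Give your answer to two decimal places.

0.56

Required SEM = 16 / 1.645 ≈ 9.7264
r = 1 − (9.7264/14.7)² ≈ 1 − 0.4378 ≈ 0.5622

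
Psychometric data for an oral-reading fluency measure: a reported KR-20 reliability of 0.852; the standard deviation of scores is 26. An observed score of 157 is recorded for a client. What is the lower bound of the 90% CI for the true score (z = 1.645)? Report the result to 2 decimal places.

SEM = 26.000·√(1 − 0.852) ≃ 10.002
1.645 · SEM ≃ 16.454
Lower limit = 157 − 16.454 ≃ 140.546

140.55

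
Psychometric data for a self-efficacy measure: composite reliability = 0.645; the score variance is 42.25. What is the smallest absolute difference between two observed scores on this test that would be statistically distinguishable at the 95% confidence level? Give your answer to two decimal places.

10.73

σ = 42.25^(1/2) = 6.50000
SEM = 6.50000 × √(1 − 0.64500) = 6.50000 × √0.35500 ≈ 6.50000 × 0.59582 ≈ 3.87282
Standard error of the difference = 3.87282·√2 ≈ 5.47700
Minimum reliable difference = 1.96 × SE_diff ≈ 1.96 × 5.47700 ≈ 10.73491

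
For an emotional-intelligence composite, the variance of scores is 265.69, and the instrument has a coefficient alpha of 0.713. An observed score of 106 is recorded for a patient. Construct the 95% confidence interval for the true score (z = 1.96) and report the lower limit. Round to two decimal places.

88.88

SD = √265.69 ≈ 16.3000
SEM = 16.3000*√(1 − 0.7130) ≈ 8.7323
1.96 * SEM ≈ 17.1153
Lower bound: 106 − 17.1153 = 88.8847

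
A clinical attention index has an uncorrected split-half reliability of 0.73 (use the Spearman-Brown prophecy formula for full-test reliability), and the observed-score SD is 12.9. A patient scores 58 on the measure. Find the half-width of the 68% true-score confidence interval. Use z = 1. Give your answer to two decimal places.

r_full = 2·0.73 / (1 + 0.73) ≈ 0.8439
SEM = 12.9000×√(1 − 0.8439) ≈ 5.0962
Half-width = 1×5.0962 ≈ 5.0962

5.10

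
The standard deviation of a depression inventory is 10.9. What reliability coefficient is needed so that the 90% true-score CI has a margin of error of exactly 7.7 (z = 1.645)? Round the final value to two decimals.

SEM needed = half-width / z = 7.7/1.645 ≈ 4.681
Required reliability = 1 − (SEM/SD)² = 1 − 0.184 ≈ 0.816

0.82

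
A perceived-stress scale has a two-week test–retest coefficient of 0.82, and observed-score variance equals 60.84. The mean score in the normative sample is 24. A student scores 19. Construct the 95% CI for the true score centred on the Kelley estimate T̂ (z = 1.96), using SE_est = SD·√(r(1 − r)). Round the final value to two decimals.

σ = 60.84^(1/2) = 7.800
Estimated true score = 0.820×19 + (1 − 0.820)×24 ≈ 19.900
SE_est = 7.800×√(0.820×0.180) ≈ 2.997
95% CI: 19.900 ± 5.873 ≈ (14.027, 25.773)

[14.03, 25.77]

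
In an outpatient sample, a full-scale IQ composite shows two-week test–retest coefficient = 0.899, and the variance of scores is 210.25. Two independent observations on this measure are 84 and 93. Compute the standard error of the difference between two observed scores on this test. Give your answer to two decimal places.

6.52

σ = 210.25^(1/2) = 14.5000
The standard error of measurement is 14.5000·√(1 − 0.8990) ≈ 14.5000·0.3178 ≈ 4.6082.
SE_diff = √2 · SEM ≈ 6.5169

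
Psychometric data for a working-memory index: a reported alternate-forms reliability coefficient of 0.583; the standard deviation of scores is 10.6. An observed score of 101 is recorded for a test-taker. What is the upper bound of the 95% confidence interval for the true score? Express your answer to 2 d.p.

The standard error of measurement is 10.6000·√(1 − 0.5830) ≃ 10.6000·0.6458 ≃ 6.8450.
1.96 · SEM ≃ 13.4162
Upper bound: 101 + 13.4162 = 114.4162

114.42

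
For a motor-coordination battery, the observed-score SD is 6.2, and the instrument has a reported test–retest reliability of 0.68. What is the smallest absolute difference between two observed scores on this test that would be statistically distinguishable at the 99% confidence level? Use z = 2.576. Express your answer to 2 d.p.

SEM = 6.2000·√(1 − 0.6800) ≃ 3.5072
SE_diff = √2 · SEM ≃ 4.9600
Smallest detectable difference = 2.576·4.9600 ≃ 12.7770

12.78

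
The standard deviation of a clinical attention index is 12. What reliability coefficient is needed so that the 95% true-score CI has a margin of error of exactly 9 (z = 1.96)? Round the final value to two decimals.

0.85

Required SEM = 9 / 1.96 ≈ 4.592
r = 1 − (SEM / SD)² = 1 − (4.592 / 12)² ≈ 1 − 0.146 ≈ 0.854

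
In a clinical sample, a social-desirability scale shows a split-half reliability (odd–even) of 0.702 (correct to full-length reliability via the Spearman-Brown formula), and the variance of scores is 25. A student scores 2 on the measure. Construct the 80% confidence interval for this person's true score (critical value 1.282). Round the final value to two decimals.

[-0.68, 4.68]

SD = √25 ≈ 5.00000
r_full = 2·0.702 / (1 + 0.702) ≈ 0.82491
SEM = 5.00000×√(1 − 0.82491) ≈ 2.09218
1.282 × SEM ≈ 2.68217
80% CI: 2 ± 2.68217 = [-0.68217, 4.68217]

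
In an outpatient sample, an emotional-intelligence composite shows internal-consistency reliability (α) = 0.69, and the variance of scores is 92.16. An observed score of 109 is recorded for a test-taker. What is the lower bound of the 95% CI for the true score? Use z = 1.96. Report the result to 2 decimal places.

98.52

SD = √92.16 ≃ 9.600
The standard error of measurement is 9.600·√(1 − 0.690) ≃ 9.600·0.557 ≃ 5.345.
1.96 · SEM ≃ 10.476
Lower limit = 109 − 10.476 ≃ 98.524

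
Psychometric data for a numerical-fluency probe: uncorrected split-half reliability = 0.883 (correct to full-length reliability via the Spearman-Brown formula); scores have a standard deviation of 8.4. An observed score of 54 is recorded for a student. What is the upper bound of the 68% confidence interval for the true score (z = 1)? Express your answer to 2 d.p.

56.09

Full-length reliability (Spearman-Brown) = 2(0.883)/(1+0.883) ≃ 0.938
SEM = 8.400 · √(1 − 0.938) = 8.400 · √0.062 ≃ 8.400 · 0.249 ≃ 2.094
Margin = 1 · 2.094 ≃ 2.094
Upper bound: 54 + 2.094 = 56.094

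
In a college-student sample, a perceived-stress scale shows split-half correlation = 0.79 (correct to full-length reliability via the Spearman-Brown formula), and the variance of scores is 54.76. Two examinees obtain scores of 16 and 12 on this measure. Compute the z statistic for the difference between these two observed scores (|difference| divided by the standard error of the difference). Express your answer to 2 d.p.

SD = √54.76 = 7.400
Spearman-Brown: r = 2(0.79) / (1 + 0.79) = 1.580 / 1.790 ≈ 0.883
SEM = 7.400 × √(1 − 0.883) = 7.400 × √0.117 ≈ 7.400 × 0.343 ≈ 2.535
SE_diff = SEM × √2 ≈ 2.535 × 1.414 ≈ 3.585
z = |16 − 12| / 3.585 = 4 / 3.585 ≈ 1.116

1.12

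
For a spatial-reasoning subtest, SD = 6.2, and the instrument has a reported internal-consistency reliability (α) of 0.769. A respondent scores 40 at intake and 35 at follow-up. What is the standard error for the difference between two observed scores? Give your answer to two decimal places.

4.21

SEM = 6.20000 × √(1 − 0.76900) = 6.20000 × √0.23100 ≃ 6.20000 × 0.48062 ≃ 2.97987
SE_diff = √2 × SEM ≃ 4.21418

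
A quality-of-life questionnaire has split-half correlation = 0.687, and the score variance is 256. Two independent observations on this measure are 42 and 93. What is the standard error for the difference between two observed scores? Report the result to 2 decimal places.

9.75

σ = 256^(1/2) = 16.000
r_full = 2·0.687 / (1 + 0.687) ≃ 0.814
SEM = 16.000·√(1 − 0.814) ≃ 6.892
SE_diff = SEM · √2 ≃ 6.892 · 1.414 ≃ 9.747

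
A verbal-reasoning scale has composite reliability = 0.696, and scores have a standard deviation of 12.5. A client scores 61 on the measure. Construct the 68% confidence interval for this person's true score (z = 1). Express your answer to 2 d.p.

[54.11, 67.89]

The standard error of measurement is 12.500×√(1 − 0.696) ≈ 12.500×0.551 ≈ 6.892.
1 × SEM ≈ 6.892
CI = 61 ± 6.892 → [54.108, 67.892]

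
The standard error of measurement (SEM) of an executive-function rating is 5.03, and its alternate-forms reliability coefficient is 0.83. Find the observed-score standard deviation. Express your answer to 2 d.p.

12.20

SD = 5.03 / √(1 − 0.83) ≈ 12.1995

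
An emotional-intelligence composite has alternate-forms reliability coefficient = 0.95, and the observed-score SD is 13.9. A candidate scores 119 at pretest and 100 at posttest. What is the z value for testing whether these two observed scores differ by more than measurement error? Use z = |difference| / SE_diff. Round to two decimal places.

4.32

SEM = 13.9000*√(1 − 0.9500) ≈ 3.1081
SE_diff = √2 * SEM ≈ 4.3956
z = |119 − 100| / 4.3956 = 19 / 4.3956 ≈ 4.3225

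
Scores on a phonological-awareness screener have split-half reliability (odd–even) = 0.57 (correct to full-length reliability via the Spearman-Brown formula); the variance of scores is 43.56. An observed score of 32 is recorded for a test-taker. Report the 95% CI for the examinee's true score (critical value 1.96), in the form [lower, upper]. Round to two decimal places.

SD = √43.56 ≈ 6.6000
r_full = 2·0.57 / (1 + 0.57) ≈ 0.7261
SEM = 6.6000×√(1 − 0.7261) ≈ 3.4540
Half-width = 1.96×3.4540 ≈ 6.7699
Interval: (25.2301, 38.7699)

[25.23, 38.77]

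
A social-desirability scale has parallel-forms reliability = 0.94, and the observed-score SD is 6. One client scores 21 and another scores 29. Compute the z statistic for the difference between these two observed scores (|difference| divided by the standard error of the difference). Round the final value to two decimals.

SEM = 6.00000 · √(1 − 0.94000) = 6.00000 · √0.06000 ≈ 6.00000 · 0.24495 ≈ 1.46969
SE_diff = SEM · √2 ≈ 1.46969 · 1.41421 ≈ 2.07846
z = 8 / 2.07846 ≈ 3.84900

3.85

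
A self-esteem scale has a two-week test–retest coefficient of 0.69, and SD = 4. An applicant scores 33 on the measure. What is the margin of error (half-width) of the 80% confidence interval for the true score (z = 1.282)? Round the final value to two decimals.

2.86

SEM = 4.0000 · √(1 − 0.6900) = 4.0000 · √0.3100 ≈ 4.0000 · 0.5568 ≈ 2.2271
1.282 · SEM ≈ 2.8551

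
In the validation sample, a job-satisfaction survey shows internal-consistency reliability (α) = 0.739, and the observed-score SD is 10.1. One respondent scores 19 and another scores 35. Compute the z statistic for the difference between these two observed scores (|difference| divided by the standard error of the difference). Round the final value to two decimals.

The standard error of measurement is 10.1000*√(1 − 0.7390) ≈ 10.1000*0.5109 ≈ 5.1599.
SE_diff = SEM * √2 ≈ 5.1599 * 1.4142 ≈ 7.2972
z = |19 − 35| / 7.2972 = 16 / 7.2972 ≈ 2.1926

2.19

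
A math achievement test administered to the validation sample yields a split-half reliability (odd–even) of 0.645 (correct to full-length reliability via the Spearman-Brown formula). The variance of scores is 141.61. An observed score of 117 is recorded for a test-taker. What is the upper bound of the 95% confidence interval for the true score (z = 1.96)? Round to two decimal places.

127.84

σ = 141.61^(1/2) = 11.900
r_full = 2·0.645 / (1 + 0.645) ≃ 0.784
SEM = 11.900*√(1 − 0.784) ≃ 5.528
1.96 * SEM ≃ 10.835
Upper bound: 117 + 10.835 = 127.835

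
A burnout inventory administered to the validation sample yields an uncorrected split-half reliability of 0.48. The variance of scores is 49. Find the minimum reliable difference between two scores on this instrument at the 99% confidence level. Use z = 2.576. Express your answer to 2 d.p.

15.12

SD = √49 = 7.000
Spearman-Brown: r = 2(0.48) / (1 + 0.48) = 0.960 / 1.480 ≈ 0.649
The standard error of measurement is 7.000×√(1 − 0.649) ≈ 7.000×0.593 ≈ 4.149.
Standard error of the difference = 4.149·√2 ≈ 5.868
Minimum reliable difference = 2.576 × SE_diff ≈ 2.576 × 5.868 ≈ 15.116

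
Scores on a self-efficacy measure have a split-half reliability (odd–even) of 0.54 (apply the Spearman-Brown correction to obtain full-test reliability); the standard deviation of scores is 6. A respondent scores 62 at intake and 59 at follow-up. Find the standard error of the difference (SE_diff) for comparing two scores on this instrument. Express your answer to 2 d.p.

r_full = 2·0.54 / (1 + 0.54) ≈ 0.701
SEM = 6.000·√(1 − 0.701) ≈ 3.279
SE_diff = √2 · SEM ≈ 4.638

4.64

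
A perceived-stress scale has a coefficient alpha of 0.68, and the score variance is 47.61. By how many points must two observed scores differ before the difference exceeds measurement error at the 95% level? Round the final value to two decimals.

10.82

SD = √47.61 = 6.90000
The standard error of measurement is 6.90000×√(1 − 0.68000) ≃ 6.90000×0.56569 ≃ 3.90323.
SE_diff = SEM × √2 ≃ 3.90323 × 1.41421 ≃ 5.52000
Minimum reliable difference = 1.96 × SE_diff ≃ 1.96 × 5.52000 ≃ 10.81920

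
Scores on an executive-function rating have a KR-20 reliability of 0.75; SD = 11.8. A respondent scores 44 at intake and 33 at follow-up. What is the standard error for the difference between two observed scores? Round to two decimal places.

8.34

SEM = 11.800 · √(1 − 0.750) = 11.800 · √0.250 ≈ 11.800 · 0.500 ≈ 5.900
SE_diff = √2 · SEM ≈ 8.344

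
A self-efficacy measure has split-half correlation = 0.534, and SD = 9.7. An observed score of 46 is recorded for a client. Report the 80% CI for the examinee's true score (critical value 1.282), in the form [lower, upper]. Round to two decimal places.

r_full = 2·0.534 / (1 + 0.534) ≈ 0.696
SEM = 9.700 · √(1 − 0.696) = 9.700 · √0.304 ≈ 9.700 · 0.551 ≈ 5.346
Half-width = 1.282·5.346 ≈ 6.854
Interval: (39.146, 52.854)

[39.15, 52.85]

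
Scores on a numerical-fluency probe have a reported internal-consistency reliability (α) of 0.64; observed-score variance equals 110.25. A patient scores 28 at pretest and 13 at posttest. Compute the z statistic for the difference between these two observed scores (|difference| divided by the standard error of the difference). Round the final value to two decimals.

σ = 110.25^(1/2) = 10.500
The standard error of measurement is 10.500*√(1 − 0.640) ≃ 10.500*0.600 ≃ 6.300.
SE_diff = √2 * SEM ≃ 8.910
z = 15 / 8.910 ≃ 1.684

1.68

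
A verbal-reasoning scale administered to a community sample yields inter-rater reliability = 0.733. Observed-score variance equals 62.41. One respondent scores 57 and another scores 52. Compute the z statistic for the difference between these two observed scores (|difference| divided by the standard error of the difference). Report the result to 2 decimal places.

0.87

σ = 62.41^(1/2) = 7.9000
SEM = 7.9000 * √(1 − 0.7330) = 7.9000 * √0.2670 ≈ 7.9000 * 0.5167 ≈ 4.0821
SE_diff = √2 * SEM ≈ 5.7729
z = |57 − 52| / 5.7729 = 5 / 5.7729 ≈ 0.8661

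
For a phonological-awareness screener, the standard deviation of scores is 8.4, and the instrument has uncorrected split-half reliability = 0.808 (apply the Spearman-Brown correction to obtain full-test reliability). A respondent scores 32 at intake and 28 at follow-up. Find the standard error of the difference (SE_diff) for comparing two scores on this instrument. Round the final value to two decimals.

3.87

r_full = 2·0.808 / (1 + 0.808) ≈ 0.894
SEM = 8.400×√(1 − 0.894) ≈ 2.737
SE_diff = SEM × √2 ≈ 2.737 × 1.414 ≈ 3.871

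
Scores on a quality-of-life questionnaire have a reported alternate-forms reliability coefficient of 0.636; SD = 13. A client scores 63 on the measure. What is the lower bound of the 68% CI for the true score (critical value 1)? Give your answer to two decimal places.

SEM = 13.000 × √(1 − 0.636) = 13.000 × √0.364 ≈ 13.000 × 0.603 ≈ 7.843
1 × SEM ≈ 7.843
Lower limit = 63 − 7.843 ≈ 55.157

55.16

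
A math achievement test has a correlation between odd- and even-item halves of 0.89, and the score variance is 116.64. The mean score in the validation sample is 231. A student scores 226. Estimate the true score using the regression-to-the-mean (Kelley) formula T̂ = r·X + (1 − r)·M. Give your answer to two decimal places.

Full-length reliability (Spearman-Brown) = 2(0.89)/(1+0.89) ≈ 0.94180
T̂ = r·X + (1 − r)·M = 0.94180*226 + 0.05820*231 ≈ 212.84656 + 13.44444 ≈ 226.29101

226.29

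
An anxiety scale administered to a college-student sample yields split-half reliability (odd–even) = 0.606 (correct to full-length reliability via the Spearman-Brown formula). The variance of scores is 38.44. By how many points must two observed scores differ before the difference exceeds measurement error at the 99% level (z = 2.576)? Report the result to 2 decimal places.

σ = 38.44^(1/2) = 6.2000
r_full = 2·0.606 / (1 + 0.606) ≈ 0.7547
SEM = 6.2000 × √(1 − 0.7547) = 6.2000 × √0.2453 ≈ 6.2000 × 0.4953 ≈ 3.0709
Standard error of the difference = 3.0709·√2 ≈ 4.3429
Smallest detectable difference = 2.576×4.3429 ≈ 11.1874

11.19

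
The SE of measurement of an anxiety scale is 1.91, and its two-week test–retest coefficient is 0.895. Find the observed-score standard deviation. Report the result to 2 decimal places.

SD = SEM / √(1 − r) = 1.91 / √0.105 ≃ 1.91 / 0.324 ≃ 5.894

5.89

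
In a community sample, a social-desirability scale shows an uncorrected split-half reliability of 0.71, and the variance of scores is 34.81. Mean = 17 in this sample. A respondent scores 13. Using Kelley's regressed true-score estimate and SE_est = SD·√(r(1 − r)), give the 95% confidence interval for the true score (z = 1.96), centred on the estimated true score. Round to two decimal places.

SD = √34.81 ≃ 5.9000
Spearman-Brown: r = 2(0.71) / (1 + 0.71) = 1.4200 / 1.7100 ≃ 0.8304
Estimated true score = 0.8304×13 + (1 − 0.8304)×17 ≃ 13.6784
SE_est = SD × √(r(1 − r)) = 5.9000 × √0.1408 ≃ 5.9000 × 0.3753 ≃ 2.2141
CI = 13.6784 ± 1.96 × 2.2141 → [9.3387, 18.0180]

[9.34, 18.02]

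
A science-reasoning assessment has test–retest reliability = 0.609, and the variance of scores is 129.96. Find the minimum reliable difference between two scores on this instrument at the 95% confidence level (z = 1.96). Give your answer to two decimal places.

19.76

SD = √129.96 ≈ 11.4000
SEM = 11.4000*√(1 − 0.6090) ≈ 7.1284
SE_diff = √2 * SEM ≈ 10.0811
Minimum reliable difference = 1.96 * SE_diff ≈ 1.96 * 10.0811 ≈ 19.7590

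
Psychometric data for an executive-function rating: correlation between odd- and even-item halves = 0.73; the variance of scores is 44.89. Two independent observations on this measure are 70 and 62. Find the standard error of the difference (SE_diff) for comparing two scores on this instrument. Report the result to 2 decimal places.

3.74

SD = √44.89 = 6.700
r_full = 2·0.73 / (1 + 0.73) ≃ 0.844
SEM = 6.700·√(1 − 0.844) ≃ 2.647
Standard error of the difference = 2.647·√2 ≃ 3.743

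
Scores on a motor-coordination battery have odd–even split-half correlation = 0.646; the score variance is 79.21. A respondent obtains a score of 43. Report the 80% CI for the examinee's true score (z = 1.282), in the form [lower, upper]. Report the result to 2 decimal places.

[37.71, 48.29]

SD = √79.21 = 8.9000
Spearman-Brown: r = 2(0.646) / (1 + 0.646) = 1.2920 / 1.6460 ≈ 0.7849
SEM = 8.9000 · √(1 − 0.7849) = 8.9000 · √0.2151 ≈ 8.9000 · 0.4638 ≈ 4.1274
1.282 · SEM ≈ 5.2913
Interval: (37.7087, 48.2913)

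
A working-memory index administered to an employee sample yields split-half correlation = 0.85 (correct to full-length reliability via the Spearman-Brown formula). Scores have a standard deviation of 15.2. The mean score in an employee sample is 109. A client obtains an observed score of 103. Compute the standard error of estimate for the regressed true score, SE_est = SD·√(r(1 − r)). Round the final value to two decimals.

r_full = 2·0.85 / (1 + 0.85) ≈ 0.91892
SE_est = 15.20000·√[r(1 − r)] ≈ 4.14899

4.15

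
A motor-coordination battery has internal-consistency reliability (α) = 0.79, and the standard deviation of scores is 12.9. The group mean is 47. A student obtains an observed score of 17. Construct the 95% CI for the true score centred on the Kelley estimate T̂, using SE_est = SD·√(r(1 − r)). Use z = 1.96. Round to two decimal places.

[13.00, 33.60]

Estimated true score = 0.790*17 + (1 − 0.790)*47 ≈ 23.300
SE_est = SD * √(r(1 − r)) = 12.900 * √0.166 ≈ 12.900 * 0.407 ≈ 5.254
95% CI: 23.300 ± 10.298 ≈ (13.002, 33.598)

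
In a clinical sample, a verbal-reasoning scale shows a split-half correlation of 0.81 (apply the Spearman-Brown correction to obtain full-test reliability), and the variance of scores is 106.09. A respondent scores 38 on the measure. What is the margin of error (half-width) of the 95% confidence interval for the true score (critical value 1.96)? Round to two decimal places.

SD = √106.09 ≈ 10.300
Full-length reliability (Spearman-Brown) = 2(0.81)/(1+0.81) ≈ 0.895
SEM = 10.300 × √(1 − 0.895) = 10.300 × √0.105 ≈ 10.300 × 0.324 ≈ 3.337
Half-width = 1.96×3.337 ≈ 6.541

6.54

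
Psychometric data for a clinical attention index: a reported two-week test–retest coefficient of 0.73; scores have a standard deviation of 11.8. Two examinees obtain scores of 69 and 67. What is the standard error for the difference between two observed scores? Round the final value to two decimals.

The standard error of measurement is 11.800*√(1 − 0.730) ≈ 11.800*0.520 ≈ 6.131.
SE_diff = SEM * √2 ≈ 6.131 * 1.414 ≈ 8.671

8.67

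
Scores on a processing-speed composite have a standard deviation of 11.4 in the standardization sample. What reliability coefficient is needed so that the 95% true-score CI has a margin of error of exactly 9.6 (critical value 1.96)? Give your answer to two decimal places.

0.82

Required SEM = 9.6 / 1.96 ≈ 4.89796
r = 1 − (SEM / SD)² = 1 − (4.89796 / 11.4)² ≈ 1 − 0.18460 ≈ 0.81540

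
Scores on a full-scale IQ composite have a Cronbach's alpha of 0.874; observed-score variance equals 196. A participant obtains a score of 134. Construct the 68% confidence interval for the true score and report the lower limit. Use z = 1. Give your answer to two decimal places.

SD = √196 = 14.0000
SEM = 14.0000 * √(1 − 0.8740) = 14.0000 * √0.1260 ≈ 14.0000 * 0.3550 ≈ 4.9695
Margin = 1 * 4.9695 ≈ 4.9695
Lower bound: 134 − 4.9695 = 129.0305

129.03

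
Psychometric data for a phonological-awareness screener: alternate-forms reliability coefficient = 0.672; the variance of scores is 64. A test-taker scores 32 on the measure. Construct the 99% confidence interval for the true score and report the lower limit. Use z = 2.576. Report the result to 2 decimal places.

σ = 64^(1/2) = 8.000
SEM = 8.000*√(1 − 0.672) ≈ 4.582
Margin = 2.576 * 4.582 ≈ 11.802
Lower limit = 32 − 11.802 ≈ 20.198

20.20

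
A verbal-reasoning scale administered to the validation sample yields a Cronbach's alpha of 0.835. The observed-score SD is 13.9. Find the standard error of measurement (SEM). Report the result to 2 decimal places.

5.65

SEM = 13.9000×√(1 − 0.8350) ≈ 5.6462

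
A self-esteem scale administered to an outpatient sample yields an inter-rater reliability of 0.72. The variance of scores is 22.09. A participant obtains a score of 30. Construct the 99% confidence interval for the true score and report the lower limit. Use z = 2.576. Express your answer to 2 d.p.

23.59

σ = 22.09^(1/2) = 4.7000
SEM = 4.7000 · √(1 − 0.7200) = 4.7000 · √0.2800 ≃ 4.7000 · 0.5292 ≃ 2.4870
2.576 · SEM ≃ 6.4065
Lower bound: 30 − 6.4065 = 23.5935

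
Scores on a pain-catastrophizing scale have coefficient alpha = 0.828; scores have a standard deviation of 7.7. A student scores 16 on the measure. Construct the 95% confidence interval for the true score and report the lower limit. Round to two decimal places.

9.74

SEM = 7.7000×√(1 − 0.8280) ≈ 3.1934
Margin = 1.96 × 3.1934 ≈ 6.2591
Lower bound: 16 − 6.2591 = 9.7409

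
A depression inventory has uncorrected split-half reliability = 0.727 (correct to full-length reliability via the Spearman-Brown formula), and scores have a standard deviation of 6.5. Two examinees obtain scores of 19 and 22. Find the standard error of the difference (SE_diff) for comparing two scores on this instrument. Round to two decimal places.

3.65

Full-length reliability (Spearman-Brown) = 2(0.727)/(1+0.727) ≈ 0.8419
SEM = 6.5000 * √(1 − 0.8419) = 6.5000 * √0.1581 ≈ 6.5000 * 0.3976 ≈ 2.5843
SE_diff = SEM * √2 ≈ 2.5843 * 1.4142 ≈ 3.6548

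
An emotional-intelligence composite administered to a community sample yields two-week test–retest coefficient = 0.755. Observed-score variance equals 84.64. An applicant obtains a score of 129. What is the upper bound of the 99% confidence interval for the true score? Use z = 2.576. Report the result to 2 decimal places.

SD = √84.64 = 9.200
SEM = 9.200 * √(1 − 0.755) = 9.200 * √0.245 ≈ 9.200 * 0.495 ≈ 4.554
2.576 * SEM ≈ 11.731
Upper bound: 129 + 11.731 = 140.731

140.73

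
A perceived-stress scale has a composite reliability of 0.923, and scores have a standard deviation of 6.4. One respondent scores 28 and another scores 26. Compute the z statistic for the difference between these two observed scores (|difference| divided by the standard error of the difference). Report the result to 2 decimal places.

0.80

The standard error of measurement is 6.400*√(1 − 0.923) ≈ 6.400*0.277 ≈ 1.776.
Standard error of the difference = 1.776·√2 ≈ 2.512
z = 2 / 2.512 ≈ 0.796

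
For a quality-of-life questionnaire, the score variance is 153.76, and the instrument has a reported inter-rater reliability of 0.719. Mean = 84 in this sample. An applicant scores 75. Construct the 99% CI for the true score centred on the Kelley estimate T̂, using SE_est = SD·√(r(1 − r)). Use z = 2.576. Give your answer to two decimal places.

[63.17, 91.89]

SD = √153.76 = 12.40000
T̂ = r·X + (1 − r)·M = 0.71900×75 + 0.28100×84 = 53.92500 + 23.60400 ≃ 77.52900
SE_est = 12.40000×√(0.71900×0.28100) ≃ 5.57364
CI = 77.52900 ± 2.576 × 5.57364 → [63.17129, 91.88671]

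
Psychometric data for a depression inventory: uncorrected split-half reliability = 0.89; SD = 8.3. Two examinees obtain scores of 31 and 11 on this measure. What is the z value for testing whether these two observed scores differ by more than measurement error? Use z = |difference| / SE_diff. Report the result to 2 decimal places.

Full-length reliability (Spearman-Brown) = 2(0.89)/(1+0.89) ≈ 0.94180
SEM = 8.30000·√(1 − 0.94180) ≈ 2.00237
SE_diff = √2 · SEM ≈ 2.83177
z = 20 / 2.83177 ≈ 7.06271

7.06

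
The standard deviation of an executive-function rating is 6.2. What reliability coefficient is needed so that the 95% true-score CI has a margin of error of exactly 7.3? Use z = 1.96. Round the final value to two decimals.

0.64

Required SEM = 7.3 / 1.96 ≈ 3.72449
r = 1 − (3.72449/6.2)² ≈ 1 − 0.36087 ≈ 0.63913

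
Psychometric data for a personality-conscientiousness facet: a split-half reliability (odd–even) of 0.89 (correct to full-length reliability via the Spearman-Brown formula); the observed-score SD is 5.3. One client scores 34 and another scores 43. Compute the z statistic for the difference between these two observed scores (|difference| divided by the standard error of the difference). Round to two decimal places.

4.98

Spearman-Brown: r = 2(0.89) / (1 + 0.89) = 1.7800 / 1.8900 ≈ 0.9418
SEM = 5.3000 × √(1 − 0.9418) = 5.3000 × √0.0582 ≈ 5.3000 × 0.2412 ≈ 1.2786
SE_diff = SEM × √2 ≈ 1.2786 × 1.4142 ≈ 1.8082
z = 9 / 1.8082 ≈ 4.9772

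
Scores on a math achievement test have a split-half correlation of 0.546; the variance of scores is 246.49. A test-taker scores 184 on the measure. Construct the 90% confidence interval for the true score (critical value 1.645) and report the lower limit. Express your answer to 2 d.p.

170.00

SD = √246.49 ≈ 15.7000
Full-length reliability (Spearman-Brown) = 2(0.546)/(1+0.546) ≈ 0.7063
SEM = 15.7000 × √(1 − 0.7063) = 15.7000 × √0.2937 ≈ 15.7000 × 0.5419 ≈ 8.5079
1.645 × SEM ≈ 13.9955
Lower limit = 184 − 13.9955 ≈ 170.0045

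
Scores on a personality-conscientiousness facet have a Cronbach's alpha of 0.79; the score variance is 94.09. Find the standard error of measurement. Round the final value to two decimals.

SD = √94.09 ≈ 9.700
The standard error of measurement is 9.700×√(1 − 0.790) ≈ 9.700×0.458 ≈ 4.445.

4.45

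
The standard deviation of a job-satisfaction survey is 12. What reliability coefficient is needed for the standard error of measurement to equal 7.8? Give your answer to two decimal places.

r = 1 − (SEM / SD)² = 1 − (7.8000 / 12)² ≈ 1 − 0.4225 ≈ 0.5775

0.58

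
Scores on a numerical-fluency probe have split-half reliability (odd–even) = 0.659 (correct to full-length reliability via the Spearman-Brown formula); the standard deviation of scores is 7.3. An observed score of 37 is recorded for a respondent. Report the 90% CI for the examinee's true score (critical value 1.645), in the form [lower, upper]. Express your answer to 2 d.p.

Spearman-Brown: r = 2(0.659) / (1 + 0.659) = 1.318 / 1.659 ≈ 0.794
SEM = 7.300 × √(1 − 0.794) = 7.300 × √0.206 ≈ 7.300 × 0.453 ≈ 3.310
Half-width = 1.645×3.310 ≈ 5.444
Interval: (31.556, 42.444)

[31.56, 42.44]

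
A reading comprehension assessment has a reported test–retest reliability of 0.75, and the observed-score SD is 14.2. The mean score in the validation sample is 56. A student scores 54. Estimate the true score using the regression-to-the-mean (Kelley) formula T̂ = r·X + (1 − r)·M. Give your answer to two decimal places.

T̂ = 0.7500(54) + 0.2500(56) ≈ 54.5000

54.50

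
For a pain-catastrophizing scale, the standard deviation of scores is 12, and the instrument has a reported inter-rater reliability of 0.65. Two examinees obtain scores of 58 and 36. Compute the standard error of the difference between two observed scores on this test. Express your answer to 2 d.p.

SEM = 12.000×√(1 − 0.650) ≃ 7.099
SE_diff = SEM × √2 ≃ 7.099 × 1.414 ≃ 10.040

10.04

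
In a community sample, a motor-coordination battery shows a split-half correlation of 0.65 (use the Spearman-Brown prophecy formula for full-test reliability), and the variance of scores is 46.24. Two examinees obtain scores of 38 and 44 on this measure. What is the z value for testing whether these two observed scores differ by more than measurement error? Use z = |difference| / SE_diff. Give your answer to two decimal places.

σ = 46.24^(1/2) = 6.80000
Spearman-Brown: r = 2(0.65) / (1 + 0.65) = 1.30000 / 1.65000 ≈ 0.78788
SEM = 6.80000 * √(1 − 0.78788) = 6.80000 * √0.21212 ≈ 6.80000 * 0.46057 ≈ 3.13185
Standard error of the difference = 3.13185·√2 ≈ 4.42910
z = |38 − 44| / 4.42910 = 6 / 4.42910 ≈ 1.35468

1.35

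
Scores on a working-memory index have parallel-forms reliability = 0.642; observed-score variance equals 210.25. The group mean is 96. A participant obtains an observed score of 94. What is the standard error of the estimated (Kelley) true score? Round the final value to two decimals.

6.95

SD = √210.25 = 14.5000
SE_est = 14.5000*√(0.6420*0.3580) ≃ 6.9515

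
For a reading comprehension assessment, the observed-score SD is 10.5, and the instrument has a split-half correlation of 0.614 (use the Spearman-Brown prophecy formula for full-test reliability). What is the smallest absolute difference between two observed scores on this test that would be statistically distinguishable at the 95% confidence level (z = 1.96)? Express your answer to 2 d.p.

14.23

Full-length reliability (Spearman-Brown) = 2(0.614)/(1+0.614) ≈ 0.761
The standard error of measurement is 10.500*√(1 − 0.761) ≈ 10.500*0.489 ≈ 5.135.
SE_diff = SEM * √2 ≈ 5.135 * 1.414 ≈ 7.262
Smallest detectable difference = 1.96*7.262 ≈ 14.233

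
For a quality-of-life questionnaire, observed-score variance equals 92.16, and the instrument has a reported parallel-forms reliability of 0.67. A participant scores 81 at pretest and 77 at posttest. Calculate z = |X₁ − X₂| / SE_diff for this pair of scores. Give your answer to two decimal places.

σ = 92.16^(1/2) = 9.600
SEM = 9.600×√(1 − 0.670) ≈ 5.515
SE_diff = √2 × SEM ≈ 7.799
z = 4 / 7.799 ≈ 0.513

0.51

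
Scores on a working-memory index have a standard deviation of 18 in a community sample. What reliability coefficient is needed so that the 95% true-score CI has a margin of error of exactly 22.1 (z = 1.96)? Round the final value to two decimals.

Required SEM = 22.1 / 1.96 ≈ 11.2755
r = 1 − (11.2755/18)² ≈ 1 − 0.3924 ≈ 0.6076

0.61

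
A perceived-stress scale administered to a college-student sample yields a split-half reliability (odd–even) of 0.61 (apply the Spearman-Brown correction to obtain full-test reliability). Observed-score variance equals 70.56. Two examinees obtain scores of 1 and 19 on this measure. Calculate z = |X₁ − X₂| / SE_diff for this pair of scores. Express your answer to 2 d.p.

SD = √70.56 = 8.4000
Spearman-Brown: r = 2(0.61) / (1 + 0.61) = 1.2200 / 1.6100 ≈ 0.7578
SEM = 8.4000 · √(1 − 0.7578) = 8.4000 · √0.2422 ≈ 8.4000 · 0.4922 ≈ 4.1343
Standard error of the difference = 4.1343·√2 ≈ 5.8467
z = 18 / 5.8467 ≈ 3.0786

3.08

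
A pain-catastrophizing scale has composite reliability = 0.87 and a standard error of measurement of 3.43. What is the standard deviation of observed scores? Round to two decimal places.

9.51

σ = SEM·(1 − r)^(−1/2) ≈ 3.43*2.774 ≈ 9.513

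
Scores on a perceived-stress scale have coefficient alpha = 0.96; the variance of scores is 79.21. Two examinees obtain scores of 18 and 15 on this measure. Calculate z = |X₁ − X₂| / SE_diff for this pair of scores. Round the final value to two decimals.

σ = 79.21^(1/2) = 8.900
SEM = 8.900·√(1 − 0.960) ≈ 1.780
Standard error of the difference = 1.780·√2 ≈ 2.517
z = |18 − 15| / 2.517 = 3 / 2.517 ≈ 1.192

1.19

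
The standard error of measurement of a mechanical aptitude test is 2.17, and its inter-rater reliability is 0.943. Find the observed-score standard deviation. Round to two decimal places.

9.09

SD = SEM / √(1 − r) = 2.17 / √0.0570 ≃ 2.17 / 0.2387 ≃ 9.0891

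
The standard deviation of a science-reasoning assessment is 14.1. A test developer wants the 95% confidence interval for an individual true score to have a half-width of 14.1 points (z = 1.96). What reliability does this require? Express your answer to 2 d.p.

SEM needed = half-width / z = 14.1/1.96 ≈ 7.1939
r = 1 − (SEM / SD)² = 1 − (7.1939 / 14.1)² ≈ 1 − 0.2603 ≈ 0.7397

0.74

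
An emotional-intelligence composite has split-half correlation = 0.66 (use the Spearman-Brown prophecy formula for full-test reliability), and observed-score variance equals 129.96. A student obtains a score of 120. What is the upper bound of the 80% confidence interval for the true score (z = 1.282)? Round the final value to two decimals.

126.61

SD = √129.96 = 11.4000
Full-length reliability (Spearman-Brown) = 2(0.66)/(1+0.66) ≈ 0.7952
SEM = 11.4000×√(1 − 0.7952) ≈ 5.1593
1.282 × SEM ≈ 6.6142
Upper bound: 120 + 6.6142 = 126.6142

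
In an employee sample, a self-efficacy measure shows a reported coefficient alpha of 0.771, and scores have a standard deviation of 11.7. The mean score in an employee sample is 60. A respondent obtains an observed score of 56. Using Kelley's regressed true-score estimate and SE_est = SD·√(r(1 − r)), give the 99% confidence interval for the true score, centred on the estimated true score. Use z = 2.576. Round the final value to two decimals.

[44.25, 69.58]

T̂ = 0.7710(56) + 0.2290(60) ≈ 56.9160
SE_est = SD * √(r(1 − r)) = 11.7000 * √0.1766 ≈ 11.7000 * 0.4202 ≈ 4.9162
99% CI: 56.9160 ± 12.6642 ≈ (44.2518, 69.5802)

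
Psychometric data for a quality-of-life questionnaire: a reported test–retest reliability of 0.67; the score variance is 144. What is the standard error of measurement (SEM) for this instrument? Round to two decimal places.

SD = √144 = 12.000
SEM = 12.000 × √(1 − 0.670) = 12.000 × √0.330 ≈ 12.000 × 0.574 ≈ 6.893

6.89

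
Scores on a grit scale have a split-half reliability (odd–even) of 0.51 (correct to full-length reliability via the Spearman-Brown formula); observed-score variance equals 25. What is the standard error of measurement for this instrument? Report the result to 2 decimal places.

SD = √25 = 5.0000
r_full = 2·0.51 / (1 + 0.51) ≈ 0.6755
SEM = 5.0000 * √(1 − 0.6755) = 5.0000 * √0.3245 ≈ 5.0000 * 0.5697 ≈ 2.8483

2.85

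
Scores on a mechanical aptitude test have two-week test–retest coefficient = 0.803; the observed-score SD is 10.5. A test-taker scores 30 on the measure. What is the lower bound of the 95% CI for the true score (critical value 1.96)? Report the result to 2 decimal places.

20.87

SEM = 10.500 * √(1 − 0.803) = 10.500 * √0.197 ≈ 10.500 * 0.444 ≈ 4.660
1.96 * SEM ≈ 9.134
Lower bound: 30 − 9.134 = 20.866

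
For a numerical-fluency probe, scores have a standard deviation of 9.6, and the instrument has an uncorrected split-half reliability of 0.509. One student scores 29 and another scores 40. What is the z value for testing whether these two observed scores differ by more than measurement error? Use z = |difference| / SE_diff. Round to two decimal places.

1.42

Spearman-Brown: r = 2(0.509) / (1 + 0.509) = 1.018 / 1.509 ≃ 0.675
SEM = 9.600 · √(1 − 0.675) = 9.600 · √0.325 ≃ 9.600 · 0.570 ≃ 5.476
SE_diff = SEM · √2 ≃ 5.476 · 1.414 ≃ 7.744
z = |29 − 40| / 7.744 = 11 / 7.744 ≃ 1.420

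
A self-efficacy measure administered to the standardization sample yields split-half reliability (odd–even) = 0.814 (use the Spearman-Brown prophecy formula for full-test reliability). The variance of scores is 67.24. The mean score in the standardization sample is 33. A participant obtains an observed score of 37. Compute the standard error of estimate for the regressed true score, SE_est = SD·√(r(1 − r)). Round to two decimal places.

SD = √67.24 ≃ 8.200
Full-length reliability (Spearman-Brown) = 2(0.814)/(1+0.814) ≃ 0.897
SE_est = SD * √(r(1 − r)) = 8.200 * √0.092 ≃ 8.200 * 0.303 ≃ 2.487

2.49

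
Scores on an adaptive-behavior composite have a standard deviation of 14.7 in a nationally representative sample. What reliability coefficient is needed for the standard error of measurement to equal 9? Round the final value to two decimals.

Required reliability = 1 − (SEM/SD)² = 1 − 0.3748 ≈ 0.6252

0.63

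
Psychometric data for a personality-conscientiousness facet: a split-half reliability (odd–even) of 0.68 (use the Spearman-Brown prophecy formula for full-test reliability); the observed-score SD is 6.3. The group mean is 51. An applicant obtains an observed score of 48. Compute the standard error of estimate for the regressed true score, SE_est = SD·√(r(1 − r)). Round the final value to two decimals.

r_full = 2·0.68 / (1 + 0.68) ≈ 0.80952
SE_est = SD * √(r(1 − r)) = 6.30000 * √0.15420 ≈ 6.30000 * 0.39268 ≈ 2.47386

2.47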